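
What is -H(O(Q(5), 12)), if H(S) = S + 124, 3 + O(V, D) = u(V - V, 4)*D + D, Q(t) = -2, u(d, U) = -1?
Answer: -121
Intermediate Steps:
O(V, D) = -3 (O(V, D) = -3 + (-D + D) = -3 + 0 = -3)
H(S) = 124 + S
-H(O(Q(5), 12)) = -(124 - 3) = -1*121 = -121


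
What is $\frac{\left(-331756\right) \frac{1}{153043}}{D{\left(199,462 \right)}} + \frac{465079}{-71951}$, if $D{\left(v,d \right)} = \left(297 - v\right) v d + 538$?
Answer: $- \frac{29151747595936335}{4509980698349753} \approx -6.4638$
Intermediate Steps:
$D{\left(v,d \right)} = 538 + d v \left(297 - v\right)$ ($D{\left(v,d \right)} = v \left(297 - v\right) d + 538 = d v \left(297 - v\right) + 538 = 538 + d v \left(297 - v\right)$)
$\frac{\left(-331756\right) \frac{1}{153043}}{D{\left(199,462 \right)}} + \frac{465079}{-71951} = \frac{\left(-331756\right) \frac{1}{153043}}{538 - 462 \cdot 199^{2} + 297 \cdot 462 \cdot 199} + \frac{465079}{-71951} = \frac{\left(-331756\right) \frac{1}{153043}}{538 - 462 \cdot 39601 + 27305586} + 465079 \left(- \frac{1}{71951}\right) = - \frac{331756}{153043 \left(538 - 18295662 + 27305586\right)} - \frac{465079}{71951} = - \frac{331756}{153043 \cdot 9010462} - \frac{465079}{71951} = \left(- \frac{331756}{153043}\right) \frac{1}{9010462} - \frac{465079}{71951} = - \frac{165878}{689494067933} - \frac{465079}{71951} = - \frac{29151747595936335}{4509980698349753}$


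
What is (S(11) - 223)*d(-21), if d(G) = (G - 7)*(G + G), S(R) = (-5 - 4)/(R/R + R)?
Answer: -263130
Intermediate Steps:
S(R) = -9/(1 + R)
d(G) = 2*G*(-7 + G) (d(G) = (-7 + G)*(2*G) = 2*G*(-7 + G))
(S(11) - 223)*d(-21) = (-9/(1 + 11) - 223)*(2*(-21)*(-7 - 21)) = (-9/12 - 223)*(2*(-21)*(-28)) = (-9*1/12 - 223)*1176 = (-3/4 - 223)*1176 = -895/4*1176 = -263130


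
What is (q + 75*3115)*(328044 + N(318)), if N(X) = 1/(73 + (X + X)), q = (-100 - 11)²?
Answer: 57202906969362/709 ≈ 8.0681e+10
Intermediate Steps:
q = 12321 (q = (-111)² = 12321)
N(X) = 1/(73 + 2*X)
(q + 75*3115)*(328044 + N(318)) = (12321 + 75*3115)*(328044 + 1/(73 + 2*318)) = (12321 + 233625)*(328044 + 1/(73 + 636)) = 245946*(328044 + 1/709) = 245946*(232583197/709) = 57202906969362/709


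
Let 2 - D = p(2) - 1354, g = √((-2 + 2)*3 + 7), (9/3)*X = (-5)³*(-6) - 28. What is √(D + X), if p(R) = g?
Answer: √(14370 - 9*√7)/3 ≈ 39.925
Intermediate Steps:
X = 722/3 (X = ((-5)³*(-6) - 28)/3 = (-125*(-6) - 28)/3 = (750 - 28)/3 = (⅓)*722 = 722/3 ≈ 240.67)
g = √7 (g = √(0*3 + 7) = √(0 + 7) = √7 ≈ 2.6458)
p(R) = √7
D = 1356 - √7 (D = 2 - (√7 - 1354) = 2 - (-1354 + √7) = 2 + (1354 - √7) = 1356 - √7 ≈ 1353.4)
√(D + X) = √((1356 - √7) + 722/3) = √(4790/3 - √7)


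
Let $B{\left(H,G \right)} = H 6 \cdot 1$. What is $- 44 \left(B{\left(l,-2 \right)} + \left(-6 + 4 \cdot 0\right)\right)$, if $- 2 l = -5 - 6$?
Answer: $-1188$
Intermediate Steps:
$l = \frac{11}{2}$ ($l = - \frac{-5 - 6}{2} = \left(- \frac{1}{2}\right) \left(-11\right) = \frac{11}{2} \approx 5.5$)
$B{\left(H,G \right)} = 6 H$ ($B{\left(H,G \right)} = 6 H 1 = 6 H$)
$- 44 \left(B{\left(l,-2 \right)} + \left(-6 + 4 \cdot 0\right)\right) = - 44 \left(6 \cdot \frac{11}{2} + \left(-6 + 4 \cdot 0\right)\right) = - 44 \left(33 + \left(-6 + 0\right)\right) = - 44 \left(33 - 6\right) = \left(-44\right) 27 = -1188$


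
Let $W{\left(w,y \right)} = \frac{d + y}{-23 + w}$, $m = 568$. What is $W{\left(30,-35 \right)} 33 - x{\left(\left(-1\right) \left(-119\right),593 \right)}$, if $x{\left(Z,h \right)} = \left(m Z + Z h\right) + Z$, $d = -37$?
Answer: $- \frac{970322}{7} \approx -1.3862 \cdot 10^{5}$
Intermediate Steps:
$W{\left(w,y \right)} = \frac{-37 + y}{-23 + w}$
$x{\left(Z,h \right)} = 569 Z + Z h$ ($x{\left(Z,h \right)} = \left(568 Z + Z h\right) + Z = 569 Z + Z h$)
$W{\left(30,-35 \right)} 33 - x{\left(\left(-1\right) \left(-119\right),593 \right)} = \frac{-37 - 35}{-23 + 30} \cdot 33 - \left(-1\right) \left(-119\right) \left(569 + 593\right) = \frac{1}{7} \left(-72\right) 33 - 119 \cdot 1162 = \frac{1}{7} \left(-72\right) 33 - 138278 = \left(- \frac{72}{7}\right) 33 - 138278 = - \frac{2376}{7} - 138278 = - \frac{970322}{7}$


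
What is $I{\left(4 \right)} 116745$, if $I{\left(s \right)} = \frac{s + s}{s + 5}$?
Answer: $\frac{311320}{3} \approx 1.0377 \cdot 10^{5}$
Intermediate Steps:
$I{\left(s \right)} = \frac{2 s}{5 + s}$
$I{\left(4 \right)} 116745 = 2 \cdot 4 \frac{1}{5 + 4} \cdot 116745 = 2 \cdot 4 \cdot \frac{1}{9} \cdot 116745 = \frac{8}{9} \cdot 116745 = \frac{311320}{3}$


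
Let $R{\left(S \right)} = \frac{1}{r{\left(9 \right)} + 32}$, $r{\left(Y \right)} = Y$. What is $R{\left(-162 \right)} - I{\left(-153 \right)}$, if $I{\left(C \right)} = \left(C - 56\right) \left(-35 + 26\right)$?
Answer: $- \frac{77120}{41} \approx -1881.0$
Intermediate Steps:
$I{\left(C \right)} = 504 - 9 C$ ($I{\left(C \right)} = \left(-56 + C\right) \left(-9\right) = 504 - 9 C$)
$R{\left(S \right)} = \frac{1}{41}$ ($R{\left(S \right)} = \frac{1}{9 + 32} = \frac{1}{41}$)
$R{\left(-162 \right)} - I{\left(-153 \right)} = \frac{1}{41} - \left(504 - -1377\right) = \frac{1}{41} - \left(504 + 1377\right) = \frac{1}{41} - 1881 = - \frac{77120}{41}$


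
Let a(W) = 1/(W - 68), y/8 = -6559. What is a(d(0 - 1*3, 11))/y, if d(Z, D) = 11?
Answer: 1/2990904 ≈ 3.3435e-7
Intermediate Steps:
y = -52472 (y = 8*(-6559) = -52472)
a(W) = 1/(-68 + W)
a(d(0 - 1*3, 11))/y = 1/((-68 + 11)*(-52472)) = -1/52472/(-57) = -1/57*(-1/52472) = 1/2990904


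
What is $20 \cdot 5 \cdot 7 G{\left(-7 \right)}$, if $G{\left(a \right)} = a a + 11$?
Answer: $42000$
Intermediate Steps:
$G{\left(a \right)} = 11 + a^{2}$ ($G{\left(a \right)} = a^{2} + 11 = 11 + a^{2}$)
$20 \cdot 5 \cdot 7 G{\left(-7 \right)} = 20 \cdot 5 \cdot 7 \left(11 + \left(-7\right)^{2}\right) = 100 \cdot 7 \left(11 + 49\right) = 700 \cdot 60 = 42000$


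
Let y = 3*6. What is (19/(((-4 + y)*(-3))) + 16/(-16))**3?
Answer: -226981/74088 ≈ -3.0637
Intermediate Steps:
y = 18
(19/(((-4 + y)*(-3))) + 16/(-16))**3 = (19/(((-4 + 18)*(-3))) + 16/(-16))**3 = (19/((14*(-3))) + 16*(-1/16))**3 = (19/(-42) - 1)**3 = (19*(-1/42) - 1)**3 = (-19/42 - 1)**3 = (-61/42)**3 = -226981/74088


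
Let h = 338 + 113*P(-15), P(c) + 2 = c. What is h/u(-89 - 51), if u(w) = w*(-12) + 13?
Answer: -1583/1693 ≈ -0.93503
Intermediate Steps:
P(c) = -2 + c
u(w) = 13 - 12*w (u(w) = -12*w + 13 = 13 - 12*w)
h = -1583 (h = 338 + 113*(-2 - 15) = 338 + 113*(-17) = 338 - 1921 = -1583)
h/u(-89 - 51) = -1583/(13 - 12*(-89 - 51)) = -1583/(13 - 12*(-140)) = -1583/(13 + 1680) = -1583/1693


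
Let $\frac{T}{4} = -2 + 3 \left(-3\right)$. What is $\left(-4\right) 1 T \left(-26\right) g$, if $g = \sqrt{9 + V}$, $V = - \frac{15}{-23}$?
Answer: $- \frac{4576 \sqrt{5106}}{23} \approx -14217.0$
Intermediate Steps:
$V = \frac{15}{23}$ ($V = \left(-15\right) \left(- \frac{1}{23}\right) = \frac{15}{23} \approx 0.65217$)
$T = -44$ ($T = 4 \left(-2 + 3 \left(-3\right)\right) = 4 \left(-2 - 9\right) = 4 \left(-11\right) = -44$)
$g = \frac{\sqrt{5106}}{23}$ ($g = \sqrt{9 + \frac{15}{23}} = \sqrt{\frac{222}{23}} = \frac{\sqrt{5106}}{23} \approx 3.1068$)
$\left(-4\right) 1 T \left(-26\right) g = \left(-4\right) 1 \left(-44\right) \left(-26\right) \frac{\sqrt{5106}}{23} = \left(-4\right) \left(-44\right) \left(-26\right) \frac{\sqrt{5106}}{23} = 176 \left(-26\right) \frac{\sqrt{5106}}{23} = - 4576 \frac{\sqrt{5106}}{23} = - \frac{4576 \sqrt{5106}}{23}$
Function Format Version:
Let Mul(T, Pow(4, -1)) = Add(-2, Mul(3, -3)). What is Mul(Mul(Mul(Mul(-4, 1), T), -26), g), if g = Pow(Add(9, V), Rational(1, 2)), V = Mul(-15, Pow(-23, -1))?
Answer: Mul(Rational(-4576, 23), Pow(5106, Rational(1, 2))) ≈ -14217.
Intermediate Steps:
V = Rational(15, 23) (V = Mul(-15, Rational(-1, 23)) = Rational(15, 23) ≈ 0.65217)
T = -44 (T = Mul(4, Add(-2, Mul(3, -3))) = Mul(4, Add(-2, -9)) = Mul(4, -11) = -44)
g = Mul(Rational(1, 23), Pow(5106, Rational(1, 2))) (g = Pow(Add(9, Rational(15, 23)), Rational(1, 2)) = Pow(Rational(222, 23), Rational(1, 2)) = Mul(Rational(1, 23), Pow(5106, Rational(1, 2))) ≈ 3.1068)
Mul(Mul(Mul(Mul(-4, 1), T), -26), g) = Mul(Mul(Mul(Mul(-4, 1), -44), -26), Mul(Rational(1, 23), Pow(5106, Rational(1, 2)))) = Mul(Mul(Mul(-4, -44), -26), Mul(Rational(1, 23), Pow(5106, Rational(1, 2)))) = Mul(Mul(176, -26), Mul(Rational(1, 23), Pow(5106, Rational(1, 2)))) = Mul(-4576, Mul(Rational(1, 23), Pow(5106, Rational(1, 2)))) = Mul(Rational(-4576, 23), Pow(5106, Rational(1, 2)))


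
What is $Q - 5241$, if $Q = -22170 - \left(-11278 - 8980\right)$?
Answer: $-7153$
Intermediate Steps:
$Q = -1912$ ($Q = -22170 - \left(-11278 - 8980\right) = -22170 - -20258 = -22170 + 20258 = -1912$)
$Q - 5241 = -1912 - 5241 = -7153$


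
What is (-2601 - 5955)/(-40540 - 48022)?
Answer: 4278/44281 ≈ 0.096610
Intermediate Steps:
(-2601 - 5955)/(-40540 - 48022) = -8556/(-88562) = -8556*(-1/88562) = 4278/44281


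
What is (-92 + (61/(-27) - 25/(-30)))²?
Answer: 25452025/2916 ≈ 8728.4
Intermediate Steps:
(-92 + (61/(-27) - 25/(-30)))² = (-92 + (61*(-1/27) - 25*(-1/30)))² = (-92 + (-61/27 + ⅚))² = (-92 - 77/54)² = (-5045/54)² = 25452025/2916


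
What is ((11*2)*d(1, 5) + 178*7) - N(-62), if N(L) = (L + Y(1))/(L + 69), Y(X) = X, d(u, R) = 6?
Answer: 9707/7 ≈ 1386.7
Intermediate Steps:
N(L) = (1 + L)/(69 + L) (N(L) = (L + 1)/(L + 69) = (1 + L)/(69 + L))
((11*2)*d(1, 5) + 178*7) - N(-62) = ((11*2)*6 + 178*7) - (1 - 62)/(69 - 62) = (22*6 + 1246) - (-61)/7 = (132 + 1246) - (-61)/7 = 1378 - 1*(-61/7) = 1378 + 61/7 = 9707/7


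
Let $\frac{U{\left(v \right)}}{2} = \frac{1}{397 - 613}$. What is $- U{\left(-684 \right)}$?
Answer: $\frac{1}{108} \approx 0.0092593$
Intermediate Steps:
$U{\left(v \right)} = - \frac{1}{108}$ ($U{\left(v \right)} = \frac{2}{397 - 613} = \frac{2}{-216} = 2 \left(- \frac{1}{216}\right) = - \frac{1}{108}$)
$- U{\left(-684 \right)} = \left(-1\right) \left(- \frac{1}{108}\right) = \frac{1}{108}$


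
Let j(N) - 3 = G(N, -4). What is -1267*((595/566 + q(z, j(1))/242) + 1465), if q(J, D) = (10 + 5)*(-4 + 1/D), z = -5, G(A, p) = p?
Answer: -63592478460/34243 ≈ -1.8571e+6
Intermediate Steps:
j(N) = -1 (j(N) = 3 - 4 = -1)
q(J, D) = -60 + 15/D (q(J, D) = 15*(-4 + 1/D) = -60 + 15/D)
-1267*((595/566 + q(z, j(1))/242) + 1465) = -1267*((595/566 + (-60 + 15/(-1))/242) + 1465) = -1267*((595*(1/566) + (-60 + 15*(-1))*(1/242)) + 1465) = -1267*((595/566 + (-60 - 15)*(1/242)) + 1465) = -1267*((595/566 - 75*1/242) + 1465) = -1267*((595/566 - 75/242) + 1465) = -1267*(25385/34243 + 1465) = -1267*50191380/34243 = -63592478460/34243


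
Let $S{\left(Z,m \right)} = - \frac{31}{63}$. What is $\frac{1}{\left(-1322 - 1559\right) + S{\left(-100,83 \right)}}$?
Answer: $- \frac{63}{181534} \approx -0.00034704$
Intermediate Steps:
$S{\left(Z,m \right)} = - \frac{31}{63}$ ($S{\left(Z,m \right)} = \left(-31\right) \frac{1}{63} = - \frac{31}{63}$)
$\frac{1}{\left(-1322 - 1559\right) + S{\left(-100,83 \right)}} = \frac{1}{\left(-1322 - 1559\right) - \frac{31}{63}} = \frac{1}{-2881 - \frac{31}{63}} = \frac{1}{- \frac{181534}{63}} = - \frac{63}{181534}$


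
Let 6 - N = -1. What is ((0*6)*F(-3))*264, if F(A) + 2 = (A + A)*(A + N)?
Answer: 0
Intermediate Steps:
N = 7 (N = 6 - 1*(-1) = 6 + 1 = 7)
F(A) = -2 + 2*A*(7 + A) (F(A) = -2 + (A + A)*(A + 7) = -2 + (2*A)*(7 + A) = -2 + 2*A*(7 + A))
((0*6)*F(-3))*264 = ((0*6)*(-2 + 2*(-3)**2 + 14*(-3)))*264 = (0*(-2 + 2*9 - 42))*264 = (0*(-2 + 18 - 42))*264 = (0*(-26))*264 = 0*264 = 0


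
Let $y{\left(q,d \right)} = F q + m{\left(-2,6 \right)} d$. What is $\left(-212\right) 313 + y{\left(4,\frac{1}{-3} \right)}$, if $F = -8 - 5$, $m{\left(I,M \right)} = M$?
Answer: $-66410$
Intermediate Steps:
$F = -13$ ($F = -8 - 5 = -13$)
$y{\left(q,d \right)} = - 13 q + 6 d$
$\left(-212\right) 313 + y{\left(4,\frac{1}{-3} \right)} = \left(-212\right) 313 + \left(\left(-13\right) 4 + \frac{6}{-3}\right) = -66356 + \left(-52 + 6 \left(- \frac{1}{3}\right)\right) = -66356 - 54 = -66410$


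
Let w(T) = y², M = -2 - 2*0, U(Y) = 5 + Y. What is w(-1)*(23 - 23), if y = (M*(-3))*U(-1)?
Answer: 0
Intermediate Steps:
M = -2 (M = -2 + 0 = -2)
y = 24 (y = (-2*(-3))*(5 - 1) = 6*4 = 24)
w(T) = 576 (w(T) = 24² = 576)
w(-1)*(23 - 23) = 576*(23 - 23) = 576*0 = 0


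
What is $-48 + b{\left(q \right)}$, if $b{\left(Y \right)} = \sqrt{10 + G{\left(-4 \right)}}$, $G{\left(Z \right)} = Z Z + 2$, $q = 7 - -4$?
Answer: $-48 + 2 \sqrt{7} \approx -42.708$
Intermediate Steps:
$q = 11$ ($q = 7 + 4 = 11$)
$G{\left(Z \right)} = 2 + Z^{2}$ ($G{\left(Z \right)} = Z^{2} + 2 = 2 + Z^{2}$)
$b{\left(Y \right)} = 2 \sqrt{7}$ ($b{\left(Y \right)} = \sqrt{10 + \left(2 + \left(-4\right)^{2}\right)} = \sqrt{10 + \left(2 + 16\right)} = \sqrt{10 + 18} = \sqrt{28} = 2 \sqrt{7}$)
$-48 + b{\left(q \right)} = -48 + 2 \sqrt{7}$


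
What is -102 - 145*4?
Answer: -682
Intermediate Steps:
-102 - 145*4 = -102 - 580 = -682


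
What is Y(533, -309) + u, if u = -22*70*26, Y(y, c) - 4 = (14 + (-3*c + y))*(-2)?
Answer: -42984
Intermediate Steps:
Y(y, c) = -24 - 2*y + 6*c (Y(y, c) = 4 + (14 + (-3*c + y))*(-2) = 4 + (14 + (y - 3*c))*(-2) = 4 + (14 + y - 3*c)*(-2) = 4 + (-28 - 2*y + 6*c) = -24 - 2*y + 6*c)
u = -40040 (u = -1540*26 = -40040)
Y(533, -309) + u = (-24 - 2*533 + 6*(-309)) - 40040 = (-24 - 1066 - 1854) - 40040 = -2944 - 40040 = -42984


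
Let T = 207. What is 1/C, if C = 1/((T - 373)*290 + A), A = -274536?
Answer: -322676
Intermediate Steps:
C = -1/322676 (C = 1/((207 - 373)*290 - 274536) = 1/(-166*290 - 274536) = 1/(-48140 - 274536) = 1/(-322676) = -1/322676 ≈ -3.0991e-6)
1/C = 1/(-1/322676) = -322676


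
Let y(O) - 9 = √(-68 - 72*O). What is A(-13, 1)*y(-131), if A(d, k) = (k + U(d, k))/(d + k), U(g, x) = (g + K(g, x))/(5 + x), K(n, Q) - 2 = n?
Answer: 9/4 + √2341/2 ≈ 26.442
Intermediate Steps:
K(n, Q) = 2 + n
U(g, x) = (2 + 2*g)/(5 + x) (U(g, x) = (g + (2 + g))/(5 + x) = (2 + 2*g)/(5 + x))
A(d, k) = (k + 2*(1 + d)/(5 + k))/(d + k)
y(O) = 9 + √(-68 - 72*O)
A(-13, 1)*y(-131) = ((2 + 2*(-13) + 1*(5 + 1))/((5 + 1)*(-13 + 1)))*(9 + 2*√(-17 - 18*(-131))) = ((2 - 26 + 1*6)/(6*(-12)))*(9 + 2*√(-17 + 2358)) = ((⅙)*(-1/12)*(2 - 26 + 6))*(9 + 2*√2341) = ((⅙)*(-1/12)*(-18))*(9 + 2*√2341) = (9 + 2*√2341)/4 = 9/4 + √2341/2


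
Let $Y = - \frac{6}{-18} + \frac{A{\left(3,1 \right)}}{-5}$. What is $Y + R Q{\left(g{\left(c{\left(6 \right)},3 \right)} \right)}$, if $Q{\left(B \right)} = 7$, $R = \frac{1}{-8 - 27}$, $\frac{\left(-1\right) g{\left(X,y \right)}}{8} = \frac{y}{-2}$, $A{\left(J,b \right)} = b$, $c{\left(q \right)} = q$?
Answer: $- \frac{1}{15} \approx -0.066667$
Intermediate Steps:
$g{\left(X,y \right)} = 4 y$ ($g{\left(X,y \right)} = - 8 \frac{y}{-2} = - 8 y \left(- \frac{1}{2}\right) = - 8 \left(- \frac{y}{2}\right) = 4 y$)
$R = - \frac{1}{35}$ ($R = \frac{1}{-35} = - \frac{1}{35} \approx -0.028571$)
$Y = \frac{2}{15}$ ($Y = - \frac{6}{-18} + 1 \frac{1}{-5} = \left(-6\right) \left(- \frac{1}{18}\right) + 1 \left(- \frac{1}{5}\right) = \frac{1}{3} - \frac{1}{5} = \frac{2}{15} \approx 0.13333$)
$Y + R Q{\left(g{\left(c{\left(6 \right)},3 \right)} \right)} = \frac{2}{15} - \frac{1}{5} = - \frac{1}{15}$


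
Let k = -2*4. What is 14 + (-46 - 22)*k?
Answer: 558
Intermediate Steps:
k = -8
14 + (-46 - 22)*k = 14 + (-46 - 22)*(-8) = 14 - 68*(-8) = 14 + 544 = 558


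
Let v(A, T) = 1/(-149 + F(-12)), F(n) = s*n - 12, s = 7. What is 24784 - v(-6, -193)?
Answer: 6072081/245 ≈ 24784.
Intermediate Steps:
F(n) = -12 + 7*n (F(n) = 7*n - 12 = -12 + 7*n)
v(A, T) = -1/245 (v(A, T) = 1/(-149 + (-12 + 7*(-12))) = 1/(-149 + (-12 - 84)) = 1/(-149 - 96) = 1/(-245) = -1/245)
24784 - v(-6, -193) = 24784 - 1*(-1/245) = 24784 + 1/245 = 6072081/245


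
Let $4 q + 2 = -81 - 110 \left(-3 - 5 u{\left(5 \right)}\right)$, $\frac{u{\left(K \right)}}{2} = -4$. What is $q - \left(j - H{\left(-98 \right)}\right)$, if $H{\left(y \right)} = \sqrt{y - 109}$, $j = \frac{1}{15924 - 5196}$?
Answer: $- \frac{11138347}{10728} + 3 i \sqrt{23} \approx -1038.3 + 14.387 i$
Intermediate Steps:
$j = \frac{1}{10728} \approx 9.3214 \cdot 10^{-5}$
$u{\left(K \right)} = -8$ ($u{\left(K \right)} = 2 \left(-4\right) = -8$)
$H{\left(y \right)} = \sqrt{-109 + y}$
$q = - \frac{4153}{4}$ ($q = - \frac{1}{2} + \frac{-81 - 110 \left(-3 - -40\right)}{4} = - \frac{1}{2} + \frac{-81 - 110 \left(-3 + 40\right)}{4} = - \frac{1}{2} + \frac{-81 - 4070}{4} = - \frac{1}{2} + \frac{1}{4} \left(-4151\right) = - \frac{1}{2} - \frac{4151}{4} = - \frac{4153}{4} \approx -1038.3$)
$q - \left(j - H{\left(-98 \right)}\right) = - \frac{4153}{4} + \left(\sqrt{-109 - 98} - \frac{1}{10728}\right) = - \frac{4153}{4} - \left(\frac{1}{10728} - \sqrt{-207}\right) = - \frac{4153}{4} - \left(\frac{1}{10728} - 3 i \sqrt{23}\right) = - \frac{11138347}{10728} + 3 i \sqrt{23}$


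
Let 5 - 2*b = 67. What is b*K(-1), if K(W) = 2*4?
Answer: -248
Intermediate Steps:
b = -31 (b = 5/2 - ½*67 = 5/2 - 67/2 = -31)
K(W) = 8
b*K(-1) = -31*8 = -248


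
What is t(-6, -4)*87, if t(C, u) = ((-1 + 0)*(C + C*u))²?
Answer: 28188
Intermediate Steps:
t(C, u) = (-C - C*u)² (t(C, u) = (-(C + C*u))² = (-C - C*u)²)
t(-6, -4)*87 = ((-6)²*(1 - 4)²)*87 = (36*(-3)²)*87 = (36*9)*87 = 324*87 = 28188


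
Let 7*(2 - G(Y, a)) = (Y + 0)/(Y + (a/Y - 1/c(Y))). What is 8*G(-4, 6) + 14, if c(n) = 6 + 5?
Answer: 25126/861 ≈ 29.182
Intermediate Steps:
c(n) = 11
G(Y, a) = 2 - Y/(7*(-1/11 + Y + a/Y)) (G(Y, a) = 2 - (Y + 0)/(7*(Y + (a/Y - 1/11))) = 2 - Y/(7*(Y + (a/Y - 1*1/11))) = 2 - Y/(7*(Y + (a/Y - 1/11))) = 2 - Y/(7*(Y + (-1/11 + a/Y))) = 2 - Y/(7*(-1/11 + Y + a/Y)))
8*G(-4, 6) + 14 = 8*((-14*(-4) + 143*(-4)**2 + 154*6)/(7*(-1*(-4) + 11*6 + 11*(-4)**2))) + 14 = 8*((56 + 143*16 + 924)/(7*(4 + 66 + 11*16))) + 14 = 8*((56 + 2288 + 924)/(7*(4 + 66 + 176))) + 14 = 8*((1/7)*3268/246) + 14 = 8*((1/7)*(1/246)*3268) + 14 = 8*(1634/861) + 14 = 13072/861 + 14 = 25126/861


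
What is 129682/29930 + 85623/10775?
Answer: 396001994/32249575 ≈ 12.279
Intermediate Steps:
129682/29930 + 85623/10775 = 129682*(1/29930) + 85623*(1/10775) = 64841/14965 + 85623/10775 = 396001994/32249575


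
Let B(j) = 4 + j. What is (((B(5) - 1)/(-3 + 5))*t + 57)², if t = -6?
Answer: 1089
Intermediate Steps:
(((B(5) - 1)/(-3 + 5))*t + 57)² = ((((4 + 5) - 1)/(-3 + 5))*(-6) + 57)² = (((9 - 1)/2)*(-6) + 57)² = ((8*(½))*(-6) + 57)² = (4*(-6) + 57)² = (-24 + 57)² = 33² = 1089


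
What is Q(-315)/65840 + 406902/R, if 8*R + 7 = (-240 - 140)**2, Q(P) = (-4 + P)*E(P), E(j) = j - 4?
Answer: 76338999171/3168945040 ≈ 24.090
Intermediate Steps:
E(j) = -4 + j
Q(P) = (-4 + P)**2 (Q(P) = (-4 + P)*(-4 + P) = (-4 + P)**2)
R = 144393/8 (R = -7/8 + (-240 - 140)**2/8 = -7/8 + (1/8)*(-380)**2 = -7/8 + (1/8)*144400 = -7/8 + 18050 = 144393/8 ≈ 18049.)
Q(-315)/65840 + 406902/R = (-4 - 315)**2/65840 + 406902/(144393/8) = (-319)**2*(1/65840) + 406902*(8/144393) = 101761*(1/65840) + 1085072/48131 = 101761/65840 + 1085072/48131 = 76338999171/3168945040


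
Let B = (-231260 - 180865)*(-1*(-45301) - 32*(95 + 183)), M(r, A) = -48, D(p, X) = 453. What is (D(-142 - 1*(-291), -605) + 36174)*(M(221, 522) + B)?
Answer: -549529922719971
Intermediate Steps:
B = -15003410625 (B = -412125*(45301 - 32*278) = -412125*(45301 - 8896) = -412125*36405 = -15003410625)
(D(-142 - 1*(-291), -605) + 36174)*(M(221, 522) + B) = (453 + 36174)*(-48 - 15003410625) = 36627*(-15003410673) = -549529922719971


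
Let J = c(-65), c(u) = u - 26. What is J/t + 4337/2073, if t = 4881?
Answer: 6993418/3372771 ≈ 2.0735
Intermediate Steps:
c(u) = -26 + u
J = -91 (J = -26 - 65 = -91)
J/t + 4337/2073 = -91/4881 + 4337/2073 = 6993418/3372771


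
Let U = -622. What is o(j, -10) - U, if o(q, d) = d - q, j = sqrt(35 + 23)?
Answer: 612 - sqrt(58) ≈ 604.38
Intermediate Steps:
j = sqrt(58) ≈ 7.6158
o(j, -10) - U = (-10 - sqrt(58)) - 1*(-622) = (-10 - sqrt(58)) + 622 = 612 - sqrt(58)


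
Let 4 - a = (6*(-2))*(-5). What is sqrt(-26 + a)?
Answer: I*sqrt(82) ≈ 9.0554*I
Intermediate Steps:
a = -56 (a = 4 - 6*(-2)*(-5) = 4 - (-12)*(-5) = 4 - 1*60 = 4 - 60 = -56)
sqrt(-26 + a) = sqrt(-26 - 56) = sqrt(-82) = I*sqrt(82)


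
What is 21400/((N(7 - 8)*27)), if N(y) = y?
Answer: -21400/27 ≈ -792.59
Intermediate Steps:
21400/((N(7 - 8)*27)) = 21400/(((7 - 8)*27)) = 21400/((-1*27)) = 21400/(-27) = 21400*(-1/27) = -21400/27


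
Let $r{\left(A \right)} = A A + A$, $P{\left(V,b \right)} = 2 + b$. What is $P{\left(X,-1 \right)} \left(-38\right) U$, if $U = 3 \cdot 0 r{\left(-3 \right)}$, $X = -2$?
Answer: $0$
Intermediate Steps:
$r{\left(A \right)} = A + A^{2}$ ($r{\left(A \right)} = A^{2} + A = A + A^{2}$)
$U = 0$ ($U = 3 \cdot 0 \left(- 3 \left(1 - 3\right)\right) = 0 \left(\left(-3\right) \left(-2\right)\right) = 0 \cdot 6 = 0$)
$P{\left(X,-1 \right)} \left(-38\right) U = \left(2 - 1\right) \left(-38\right) 0 = 1 \left(-38\right) 0 = \left(-38\right) 0 = 0$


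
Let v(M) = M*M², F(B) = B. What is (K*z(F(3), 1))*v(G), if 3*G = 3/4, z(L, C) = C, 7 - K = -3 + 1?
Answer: 9/64 ≈ 0.14063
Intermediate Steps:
K = 9 (K = 7 - (-3 + 1) = 7 - 1*(-2) = 7 + 2 = 9)
G = ¼ (G = (3/4)/3 = (3*(¼))/3 = (⅓)*(¾) = ¼ ≈ 0.25000)
v(M) = M³
(K*z(F(3), 1))*v(G) = (9*1)*(¼)³ = 9*(1/64) = 9/64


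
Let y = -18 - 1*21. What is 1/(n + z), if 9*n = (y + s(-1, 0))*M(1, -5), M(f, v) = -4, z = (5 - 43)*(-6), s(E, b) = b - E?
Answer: 9/2204 ≈ 0.0040835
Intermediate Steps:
z = 228 (z = -38*(-6) = 228)
y = -39 (y = -18 - 21 = -39)
n = 152/9 (n = ((-39 + (0 - 1*(-1)))*(-4))/9 = ((-39 + (0 + 1))*(-4))/9 = ((-39 + 1)*(-4))/9 = (-38*(-4))/9 = (⅑)*152 = 152/9 ≈ 16.889)
1/(n + z) = 1/(152/9 + 228) = 1/(2204/9) = 9/2204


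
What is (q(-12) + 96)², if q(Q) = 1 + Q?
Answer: 7225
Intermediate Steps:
(q(-12) + 96)² = ((1 - 12) + 96)² = (-11 + 96)² = 85² = 7225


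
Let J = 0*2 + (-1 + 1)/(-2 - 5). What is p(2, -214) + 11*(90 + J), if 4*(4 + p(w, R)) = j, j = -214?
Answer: 1865/2 ≈ 932.50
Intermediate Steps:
p(w, R) = -115/2 (p(w, R) = -4 + (1/4)*(-214) = -4 - 107/2 = -115/2)
J = 0 (J = 0 + 0/(-7) = 0 + 0*(-1/7) = 0 + 0 = 0)
p(2, -214) + 11*(90 + J) = -115/2 + 11*(90 + 0) = -115/2 + 11*90 = -115/2 + 990 = 1865/2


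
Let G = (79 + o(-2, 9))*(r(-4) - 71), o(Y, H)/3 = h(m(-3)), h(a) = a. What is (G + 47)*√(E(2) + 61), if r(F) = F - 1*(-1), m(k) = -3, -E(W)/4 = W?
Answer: -5133*√53 ≈ -37369.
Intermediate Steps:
E(W) = -4*W
r(F) = 1 + F (r(F) = F + 1 = 1 + F)
o(Y, H) = -9 (o(Y, H) = 3*(-3) = -9)
G = -5180 (G = (79 - 9)*((1 - 4) - 71) = 70*(-3 - 71) = 70*(-74) = -5180)
(G + 47)*√(E(2) + 61) = (-5180 + 47)*√(-4*2 + 61) = -5133*√(-8 + 61) = -5133*√53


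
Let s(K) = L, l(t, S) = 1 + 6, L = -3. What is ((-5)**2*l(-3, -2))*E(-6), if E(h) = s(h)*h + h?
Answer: 2100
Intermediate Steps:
l(t, S) = 7
s(K) = -3
E(h) = -2*h (E(h) = -3*h + h = -2*h)
((-5)**2*l(-3, -2))*E(-6) = ((-5)**2*7)*(-2*(-6)) = (25*7)*12 = 175*12 = 2100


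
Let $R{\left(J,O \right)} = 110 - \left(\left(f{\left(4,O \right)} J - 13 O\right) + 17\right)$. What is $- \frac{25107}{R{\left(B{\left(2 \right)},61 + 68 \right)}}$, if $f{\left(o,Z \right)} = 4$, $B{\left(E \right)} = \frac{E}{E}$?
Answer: $- \frac{25107}{1766} \approx -14.217$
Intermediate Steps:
$B{\left(E \right)} = 1$
$R{\left(J,O \right)} = 93 - 4 J + 13 O$ ($R{\left(J,O \right)} = 110 - \left(\left(4 J - 13 O\right) + 17\right) = 110 - \left(\left(- 13 O + 4 J\right) + 17\right) = 110 - \left(17 - 13 O + 4 J\right) = 93 - 4 J + 13 O$)
$- \frac{25107}{R{\left(B{\left(2 \right)},61 + 68 \right)}} = - \frac{25107}{93 - 4 + 13 \left(61 + 68\right)} = - \frac{25107}{93 - 4 + 13 \cdot 129} = - \frac{25107}{93 - 4 + 1677} = - \frac{25107}{1766}$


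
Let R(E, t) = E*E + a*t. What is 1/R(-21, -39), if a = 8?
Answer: 1/129 ≈ 0.0077519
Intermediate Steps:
R(E, t) = E**2 + 8*t (R(E, t) = E*E + 8*t = E**2 + 8*t)
1/R(-21, -39) = 1/((-21)**2 + 8*(-39)) = 1/(441 - 312) = 1/129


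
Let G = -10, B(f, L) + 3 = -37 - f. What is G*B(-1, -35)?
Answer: 390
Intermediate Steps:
B(f, L) = -40 - f (B(f, L) = -3 + (-37 - f) = -40 - f)
G*B(-1, -35) = -10*(-40 - 1*(-1)) = -10*(-40 + 1) = -10*(-39) = 390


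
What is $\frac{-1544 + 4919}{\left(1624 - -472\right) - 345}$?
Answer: $\frac{3375}{1751} \approx 1.9275$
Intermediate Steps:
$\frac{-1544 + 4919}{\left(1624 - -472\right) - 345} = \frac{3375}{\left(1624 + 472\right) - 345} = \frac{3375}{2096 - 345} = \frac{3375}{1751}$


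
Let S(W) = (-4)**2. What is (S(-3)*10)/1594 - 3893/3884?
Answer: -2792001/3095548 ≈ -0.90194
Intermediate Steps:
S(W) = 16
(S(-3)*10)/1594 - 3893/3884 = (16*10)/1594 - 3893/3884 = 160*(1/1594) - 3893*1/3884 = 80/797 - 3893/3884 = -2792001/3095548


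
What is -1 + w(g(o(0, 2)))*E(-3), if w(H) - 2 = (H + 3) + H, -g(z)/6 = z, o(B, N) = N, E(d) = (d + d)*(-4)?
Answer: -457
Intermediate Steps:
E(d) = -8*d (E(d) = (2*d)*(-4) = -8*d)
g(z) = -6*z
w(H) = 5 + 2*H (w(H) = 2 + ((H + 3) + H) = 2 + ((3 + H) + H) = 2 + (3 + 2*H) = 5 + 2*H)
-1 + w(g(o(0, 2)))*E(-3) = -1 + (5 + 2*(-6*2))*(-8*(-3)) = -1 + (5 + 2*(-12))*24 = -1 + (5 - 24)*24 = -1 - 19*24 = -1 - 456 = -457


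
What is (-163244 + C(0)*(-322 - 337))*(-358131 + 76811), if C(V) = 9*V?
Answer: 45923802080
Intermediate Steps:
(-163244 + C(0)*(-322 - 337))*(-358131 + 76811) = (-163244 + (9*0)*(-322 - 337))*(-358131 + 76811) = (-163244 + 0*(-659))*(-281320) = (-163244 + 0)*(-281320) = -163244*(-281320) = 45923802080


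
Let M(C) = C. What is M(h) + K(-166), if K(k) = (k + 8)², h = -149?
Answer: 24815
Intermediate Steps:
K(k) = (8 + k)²
M(h) + K(-166) = -149 + (8 - 166)² = -149 + (-158)² = -149 + 24964 = 24815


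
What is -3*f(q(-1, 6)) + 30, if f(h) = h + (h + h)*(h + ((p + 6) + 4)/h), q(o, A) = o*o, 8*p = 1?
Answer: -159/4 ≈ -39.750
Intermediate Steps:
p = ⅛ (p = (⅛)*1 = ⅛ ≈ 0.12500)
q(o, A) = o²
f(h) = h + 2*h*(h + 81/(8*h)) (f(h) = h + (h + h)*(h + ((⅛ + 6) + 4)/h) = h + (2*h)*(h + (49/8 + 4)/h) = h + (2*h)*(h + 81/(8*h)) = h + 2*h*(h + 81/(8*h)))
-3*f(q(-1, 6)) + 30 = -3*(81/4 + (-1)² + 2*((-1)²)²) + 30 = -3*(81/4 + 1 + 2*1²) + 30 = -3*(81/4 + 1 + 2*1) + 30 = -3*(81/4 + 1 + 2) + 30 = -3*93/4 + 30 = -279/4 + 30 = -159/4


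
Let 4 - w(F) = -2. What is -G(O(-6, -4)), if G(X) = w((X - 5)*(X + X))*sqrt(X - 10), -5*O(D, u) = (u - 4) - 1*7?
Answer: -6*I*sqrt(7) ≈ -15.875*I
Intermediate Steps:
w(F) = 6 (w(F) = 4 - 1*(-2) = 4 + 2 = 6)
O(D, u) = 11/5 - u/5 (O(D, u) = -((u - 4) - 1*7)/5 = -((-4 + u) - 7)/5 = -(-11 + u)/5 = 11/5 - u/5)
G(X) = 6*sqrt(-10 + X) (G(X) = 6*sqrt(X - 10) = 6*sqrt(-10 + X))
-G(O(-6, -4)) = -6*sqrt(-10 + (11/5 - 1/5*(-4))) = -6*sqrt(-10 + (11/5 + 4/5)) = -6*sqrt(-10 + 3) = -6*sqrt(-7) = -6*I*sqrt(7)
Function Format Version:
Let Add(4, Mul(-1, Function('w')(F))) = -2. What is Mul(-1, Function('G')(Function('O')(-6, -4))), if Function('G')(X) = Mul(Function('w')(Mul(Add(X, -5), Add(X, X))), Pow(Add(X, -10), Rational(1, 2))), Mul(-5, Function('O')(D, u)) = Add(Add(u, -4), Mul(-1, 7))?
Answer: Mul(-6, I, Pow(7, Rational(1, 2))) ≈ Mul(-15.875, I)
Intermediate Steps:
Function('w')(F) = 6 (Function('w')(F) = Add(4, Mul(-1, -2)) = Add(4, 2) = 6)
Function('O')(D, u) = Add(Rational(11, 5), Mul(Rational(-1, 5), u)) (Function('O')(D, u) = Mul(Rational(-1, 5), Add(Add(u, -4), Mul(-1, 7))) = Mul(Rational(-1, 5), Add(Add(-4, u), -7)) = Mul(Rational(-1, 5), Add(-11, u)) = Add(Rational(11, 5), Mul(Rational(-1, 5), u)))
Function('G')(X) = Mul(6, Pow(Add(-10, X), Rational(1, 2))) (Function('G')(X) = Mul(6, Pow(Add(X, -10), Rational(1, 2))) = Mul(6, Pow(Add(-10, X), Rational(1, 2))))
Mul(-1, Function('G')(Function('O')(-6, -4))) = Mul(-1, Mul(6, Pow(Add(-10, Add(Rational(11, 5), Mul(Rational(-1, 5), -4))), Rational(1, 2)))) = Mul(-1, Mul(6, Pow(Add(-10, Add(Rational(11, 5), Rational(4, 5))), Rational(1, 2)))) = Mul(-1, Mul(6, Pow(Add(-10, 3), Rational(1, 2)))) = Mul(-1, Mul(6, Pow(-7, Rational(1, 2)))) = Mul(-1, Mul(6, Mul(I, Pow(7, Rational(1, 2))))) = Mul(-1, Mul(6, I, Pow(7, Rational(1, 2)))) = Mul(-6, I, Pow(7, Rational(1, 2)))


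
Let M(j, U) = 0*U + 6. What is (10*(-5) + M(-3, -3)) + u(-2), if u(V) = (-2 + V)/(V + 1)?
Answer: -40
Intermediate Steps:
M(j, U) = 6 (M(j, U) = 0 + 6 = 6)
u(V) = (-2 + V)/(1 + V)
(10*(-5) + M(-3, -3)) + u(-2) = (10*(-5) + 6) + (-2 - 2)/(1 - 2) = (-50 + 6) - 4/(-1) = -44 - 1*(-4) = -44 + 4 = -40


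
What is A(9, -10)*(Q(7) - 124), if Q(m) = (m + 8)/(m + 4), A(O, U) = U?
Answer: 13490/11 ≈ 1226.4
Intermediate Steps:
Q(m) = (8 + m)/(4 + m)
A(9, -10)*(Q(7) - 124) = -10*((8 + 7)/(4 + 7) - 124) = -10*(15/11 - 124) = -10*(-1349/11) = 13490/11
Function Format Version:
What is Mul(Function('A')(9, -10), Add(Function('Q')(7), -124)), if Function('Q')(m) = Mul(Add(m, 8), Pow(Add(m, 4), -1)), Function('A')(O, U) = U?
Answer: Rational(13490, 11) ≈ 1226.4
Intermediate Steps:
Function('Q')(m) = Mul(Pow(Add(4, m), -1), Add(8, m)) (Function('Q')(m) = Mul(Add(8, m), Pow(Add(4, m), -1)) = Mul(Pow(Add(4, m), -1), Add(8, m)))
Mul(Function('A')(9, -10), Add(Function('Q')(7), -124)) = Mul(-10, Add(Mul(Pow(Add(4, 7), -1), Add(8, 7)), -124)) = Mul(-10, Add(Mul(Pow(11, -1), 15), -124)) = Mul(-10, Add(Mul(Rational(1, 11), 15), -124)) = Mul(-10, Add(Rational(15, 11), -124)) = Mul(-10, Rational(-1349, 11)) = Rational(13490, 11)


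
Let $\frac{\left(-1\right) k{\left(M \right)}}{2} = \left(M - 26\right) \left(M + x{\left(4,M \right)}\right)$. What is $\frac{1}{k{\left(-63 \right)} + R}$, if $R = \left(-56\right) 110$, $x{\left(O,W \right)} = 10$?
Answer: $- \frac{1}{15594} \approx -6.4127 \cdot 10^{-5}$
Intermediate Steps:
$k{\left(M \right)} = - 2 \left(-26 + M\right) \left(10 + M\right)$ ($k{\left(M \right)} = - 2 \left(M - 26\right) \left(M + 10\right) = - 2 \left(-26 + M\right) \left(10 + M\right)$)
$R = -6160$
$\frac{1}{k{\left(-63 \right)} + R} = \frac{1}{\left(520 - 2 \left(-63\right)^{2} + 32 \left(-63\right)\right) - 6160} = \frac{1}{\left(520 - 7938 - 2016\right) - 6160} = \frac{1}{-9434 - 6160} = \frac{1}{-15594} = - \frac{1}{15594}$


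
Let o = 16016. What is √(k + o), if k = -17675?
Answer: I*√1659 ≈ 40.731*I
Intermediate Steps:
√(k + o) = √(-17675 + 16016) = √(-1659) = I*√1659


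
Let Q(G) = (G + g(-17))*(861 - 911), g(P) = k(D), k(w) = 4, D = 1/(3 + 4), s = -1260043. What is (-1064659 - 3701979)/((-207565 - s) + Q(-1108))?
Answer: -2383319/553839 ≈ -4.3033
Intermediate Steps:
D = 1/7 ≈ 0.14286
g(P) = 4
Q(G) = -200 - 50*G (Q(G) = (G + 4)*(861 - 911) = (4 + G)*(-50) = -200 - 50*G)
(-1064659 - 3701979)/((-207565 - s) + Q(-1108)) = (-1064659 - 3701979)/((-207565 - 1*(-1260043)) + (-200 - 50*(-1108))) = -4766638/((-207565 + 1260043) + (-200 + 55400)) = -4766638/(1052478 + 55200) = -4766638/1107678 = -4766638*1/1107678 = -2383319/553839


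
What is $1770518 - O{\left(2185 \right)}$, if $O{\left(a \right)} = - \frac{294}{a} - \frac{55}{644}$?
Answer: $\frac{108320304697}{61180} \approx 1.7705 \cdot 10^{6}$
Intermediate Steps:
$O{\left(a \right)} = - \frac{55}{644} - \frac{294}{a}$ ($O{\left(a \right)} = - \frac{294}{a} - \frac{55}{644} = - \frac{55}{644} - \frac{294}{a}$)
$1770518 - O{\left(2185 \right)} = 1770518 - \left(- \frac{55}{644} - \frac{294}{2185}\right) = 1770518 - - \frac{13457}{61180} = 1770518 + \frac{13457}{61180} = \frac{108320304697}{61180}$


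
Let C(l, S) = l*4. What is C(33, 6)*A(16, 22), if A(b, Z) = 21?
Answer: 2772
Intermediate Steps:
C(l, S) = 4*l
C(33, 6)*A(16, 22) = (4*33)*21 = 132*21 = 2772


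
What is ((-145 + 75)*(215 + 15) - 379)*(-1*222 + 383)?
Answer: -2653119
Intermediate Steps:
((-145 + 75)*(215 + 15) - 379)*(-1*222 + 383) = (-70*230 - 379)*(-222 + 383) = (-16100 - 379)*161 = -16479*161 = -2653119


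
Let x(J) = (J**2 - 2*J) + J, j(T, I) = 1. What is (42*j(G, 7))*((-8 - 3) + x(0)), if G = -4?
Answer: -462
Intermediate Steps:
x(J) = J**2 - J
(42*j(G, 7))*((-8 - 3) + x(0)) = (42*1)*((-8 - 3) + 0*(-1 + 0)) = 42*(-11 + 0*(-1)) = 42*(-11 + 0) = 42*(-11) = -462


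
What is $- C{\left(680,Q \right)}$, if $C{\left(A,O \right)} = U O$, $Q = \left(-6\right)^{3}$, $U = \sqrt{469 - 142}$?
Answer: $216 \sqrt{327} \approx 3906.0$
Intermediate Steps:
$U = \sqrt{327} \approx 18.083$
$Q = -216$
$C{\left(A,O \right)} = O \sqrt{327}$ ($C{\left(A,O \right)} = \sqrt{327} O = O \sqrt{327}$)
$- C{\left(680,Q \right)} = - \left(-216\right) \sqrt{327} = 216 \sqrt{327}$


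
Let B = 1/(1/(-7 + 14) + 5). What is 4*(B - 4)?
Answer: -137/9 ≈ -15.222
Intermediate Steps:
B = 7/36 (B = 1/(1/7 + 5) = 1/(⅐ + 5) = 1/(36/7) = 7/36 ≈ 0.19444)
4*(B - 4) = 4*(7/36 - 4) = 4*(-137/36) = -137/9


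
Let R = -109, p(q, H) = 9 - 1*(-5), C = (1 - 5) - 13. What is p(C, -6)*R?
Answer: -1526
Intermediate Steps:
C = -17 (C = -4 - 13 = -17)
p(q, H) = 14 (p(q, H) = 9 + 5 = 14)
p(C, -6)*R = 14*(-109) = -1526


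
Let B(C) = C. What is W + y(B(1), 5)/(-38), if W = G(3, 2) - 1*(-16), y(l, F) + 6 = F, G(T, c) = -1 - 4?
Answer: 419/38 ≈ 11.026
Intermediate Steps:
G(T, c) = -5
y(l, F) = -6 + F
W = 11 (W = -5 - 1*(-16) = -5 + 16 = 11)
W + y(B(1), 5)/(-38) = 11 + (-6 + 5)/(-38) = 11 - 1*(-1/38) = 11 + 1/38 = 419/38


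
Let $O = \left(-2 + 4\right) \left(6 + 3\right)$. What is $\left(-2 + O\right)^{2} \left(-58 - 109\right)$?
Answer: $-42752$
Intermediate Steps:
$O = 18$ ($O = 2 \cdot 9 = 18$)
$\left(-2 + O\right)^{2} \left(-58 - 109\right) = \left(-2 + 18\right)^{2} \left(-58 - 109\right) = 16^{2} \left(-167\right) = 256 \left(-167\right) = -42752$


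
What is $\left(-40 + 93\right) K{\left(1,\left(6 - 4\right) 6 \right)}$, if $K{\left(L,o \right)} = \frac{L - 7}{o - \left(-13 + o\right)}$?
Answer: $- \frac{318}{13} \approx -24.462$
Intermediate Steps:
$K{\left(L,o \right)} = - \frac{7}{13} + \frac{L}{13}$ ($K{\left(L,o \right)} = \frac{-7 + L}{13} = \left(-7 + L\right) \frac{1}{13} = - \frac{7}{13} + \frac{L}{13}$)
$\left(-40 + 93\right) K{\left(1,\left(6 - 4\right) 6 \right)} = \left(-40 + 93\right) \left(- \frac{7}{13} + \frac{1}{13} \cdot 1\right) = 53 \left(- \frac{7}{13} + \frac{1}{13}\right) = 53 \left(- \frac{6}{13}\right) = - \frac{318}{13}$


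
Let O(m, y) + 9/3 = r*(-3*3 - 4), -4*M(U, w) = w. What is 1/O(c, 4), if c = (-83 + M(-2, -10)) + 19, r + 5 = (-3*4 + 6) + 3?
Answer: 1/101 ≈ 0.0099010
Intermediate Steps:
M(U, w) = -w/4
r = -8 (r = -5 + ((-3*4 + 6) + 3) = -5 + ((-12 + 6) + 3) = -5 + (-6 + 3) = -5 - 3 = -8)
c = -123/2 (c = (-83 - ¼*(-10)) + 19 = (-83 + 5/2) + 19 = -161/2 + 19 = -123/2 ≈ -61.500)
O(m, y) = 101 (O(m, y) = -3 - 8*(-3*3 - 4) = -3 - 8*(-9 - 4) = -3 - 8*(-13) = -3 + 104 = 101)
1/O(c, 4) = 1/101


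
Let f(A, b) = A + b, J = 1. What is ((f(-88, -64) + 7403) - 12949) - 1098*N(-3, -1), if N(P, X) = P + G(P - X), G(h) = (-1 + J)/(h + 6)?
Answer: -2404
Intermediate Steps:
G(h) = 0 (G(h) = (-1 + 1)/(h + 6) = 0/(6 + h) = 0)
N(P, X) = P (N(P, X) = P + 0 = P)
((f(-88, -64) + 7403) - 12949) - 1098*N(-3, -1) = (((-88 - 64) + 7403) - 12949) - 1098*(-3) = ((-152 + 7403) - 12949) + 3294 = (7251 - 12949) + 3294 = -5698 + 3294 = -2404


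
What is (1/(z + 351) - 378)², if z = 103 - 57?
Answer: 22519504225/157609 ≈ 1.4288e+5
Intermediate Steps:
z = 46
(1/(z + 351) - 378)² = (1/(46 + 351) - 378)² = (1/397 - 378)² = (-150065/397)² = 22519504225/157609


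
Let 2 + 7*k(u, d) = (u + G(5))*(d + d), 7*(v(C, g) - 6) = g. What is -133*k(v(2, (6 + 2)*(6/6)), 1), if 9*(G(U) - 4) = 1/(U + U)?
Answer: -121543/315 ≈ -385.85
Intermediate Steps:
G(U) = 4 + 1/(18*U) (G(U) = 4 + 1/(9*(U + U)) = 4 + 1/(9*((2*U))) = 4 + (1/(2*U))/9 = 4 + 1/(18*U))
v(C, g) = 6 + g/7
k(u, d) = -2/7 + 2*d*(361/90 + u)/7 (k(u, d) = -2/7 + ((u + (4 + (1/18)/5))*(d + d))/7 = -2/7 + ((u + (4 + (1/18)*(⅕)))*(2*d))/7 = -2/7 + ((u + (4 + 1/90))*(2*d))/7 = -2/7 + ((u + 361/90)*(2*d))/7 = -2/7 + ((361/90 + u)*(2*d))/7 = -2/7 + (2*d*(361/90 + u))/7 = -2/7 + 2*d*(361/90 + u)/7)
-133*k(v(2, (6 + 2)*(6/6)), 1) = -133*(-2/7 + (361/315)*1 + (2/7)*1*(6 + ((6 + 2)*(6/6))/7)) = -133*(-2/7 + 361/315 + (2/7)*1*(6 + (8*(6*(⅙)))/7)) = -133*(-2/7 + 361/315 + (2/7)*1*(6 + (8*1)/7)) = -133*(-2/7 + 361/315 + (2/7)*1*(6 + (⅐)*8)) = -133*(-2/7 + 361/315 + (2/7)*1*(6 + 8/7)) = -133*(-2/7 + 361/315 + (2/7)*1*(50/7)) = -133*(-2/7 + 361/315 + 100/49) = -133*6397/2205 = -121543/315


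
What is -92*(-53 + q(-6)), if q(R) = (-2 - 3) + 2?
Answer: 5152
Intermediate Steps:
q(R) = -3 (q(R) = -5 + 2 = -3)
-92*(-53 + q(-6)) = -92*(-53 - 3) = -92*(-56) = 5152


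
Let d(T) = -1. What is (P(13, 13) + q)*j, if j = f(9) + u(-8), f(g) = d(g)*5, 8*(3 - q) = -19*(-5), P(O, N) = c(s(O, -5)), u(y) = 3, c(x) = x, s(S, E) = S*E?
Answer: 591/4 ≈ 147.75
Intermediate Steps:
s(S, E) = E*S
P(O, N) = -5*O
q = -71/8 (q = 3 - (-19)*(-5)/8 = 3 - ⅛*95 = 3 - 95/8 = -71/8 ≈ -8.8750)
f(g) = -5 (f(g) = -1*5 = -5)
j = -2 (j = -5 + 3 = -2)
(P(13, 13) + q)*j = (-5*13 - 71/8)*(-2) = (-65 - 71/8)*(-2) = -591/8*(-2) = 591/4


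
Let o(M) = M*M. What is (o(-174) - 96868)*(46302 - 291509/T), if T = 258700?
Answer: -199410341513368/64675 ≈ -3.0833e+9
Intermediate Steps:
o(M) = M²
(o(-174) - 96868)*(46302 - 291509/T) = ((-174)² - 96868)*(46302 - 291509/258700) = (30276 - 96868)*(46302 - 291509*1/258700) = -66592*(46302 - 291509/258700) = -66592*11978035891/258700 = -199410341513368/64675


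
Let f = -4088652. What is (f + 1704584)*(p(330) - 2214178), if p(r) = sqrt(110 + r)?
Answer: 5278750916104 - 4768136*sqrt(110) ≈ 5.2787e+12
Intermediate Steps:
(f + 1704584)*(p(330) - 2214178) = (-4088652 + 1704584)*(sqrt(110 + 330) - 2214178) = -2384068*(sqrt(440) - 2214178) = -2384068*(2*sqrt(110) - 2214178) = -2384068*(-2214178 + 2*sqrt(110)) = 5278750916104 - 4768136*sqrt(110)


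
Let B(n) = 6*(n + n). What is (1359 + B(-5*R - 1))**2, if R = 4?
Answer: 1225449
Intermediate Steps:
B(n) = 12*n (B(n) = 6*(2*n) = 12*n)
(1359 + B(-5*R - 1))**2 = (1359 + 12*(-5*4 - 1))**2 = (1359 + 12*(-20 - 1))**2 = (1359 + 12*(-21))**2 = (1359 - 252)**2 = 1107**2 = 1225449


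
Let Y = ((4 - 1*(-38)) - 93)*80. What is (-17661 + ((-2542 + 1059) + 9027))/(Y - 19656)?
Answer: 10117/23736 ≈ 0.42623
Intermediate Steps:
Y = -4080 (Y = ((4 + 38) - 93)*80 = (42 - 93)*80 = -51*80 = -4080)
(-17661 + ((-2542 + 1059) + 9027))/(Y - 19656) = (-17661 + ((-2542 + 1059) + 9027))/(-4080 - 19656) = (-17661 + (-1483 + 9027))/(-23736) = (-17661 + 7544)*(-1/23736) = -10117*(-1/23736) = 10117/23736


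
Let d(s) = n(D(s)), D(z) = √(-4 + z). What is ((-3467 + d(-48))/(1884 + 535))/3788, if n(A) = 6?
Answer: -3461/9163172 ≈ -0.00037771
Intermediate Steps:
d(s) = 6
((-3467 + d(-48))/(1884 + 535))/3788 = ((-3467 + 6)/(1884 + 535))/3788 = -3461/2419*(1/3788) = -3461*1/2419*(1/3788) = -3461/2419*1/3788 = -3461/9163172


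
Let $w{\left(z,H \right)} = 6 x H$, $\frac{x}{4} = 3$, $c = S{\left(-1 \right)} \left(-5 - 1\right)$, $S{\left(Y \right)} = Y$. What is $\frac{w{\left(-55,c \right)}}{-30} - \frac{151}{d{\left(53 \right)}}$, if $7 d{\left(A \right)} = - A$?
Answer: $\frac{1469}{265} \approx 5.5434$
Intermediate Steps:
$d{\left(A \right)} = - \frac{A}{7}$ ($d{\left(A \right)} = \frac{\left(-1\right) A}{7} = - \frac{A}{7}$)
$c = 6$ ($c = - (-5 - 1) = \left(-1\right) \left(-6\right) = 6$)
$x = 12$ ($x = 4 \cdot 3 = 12$)
$w{\left(z,H \right)} = 72 H$ ($w{\left(z,H \right)} = 6 \cdot 12 H = 72 H$)
$\frac{w{\left(-55,c \right)}}{-30} - \frac{151}{d{\left(53 \right)}} = \frac{72 \cdot 6}{-30} - \frac{151}{\left(- \frac{1}{7}\right) 53} = 432 \left(- \frac{1}{30}\right) - \frac{151}{- \frac{53}{7}} = - \frac{72}{5} - - \frac{1057}{53} = - \frac{72}{5} + \frac{1057}{53} = \frac{1469}{265}$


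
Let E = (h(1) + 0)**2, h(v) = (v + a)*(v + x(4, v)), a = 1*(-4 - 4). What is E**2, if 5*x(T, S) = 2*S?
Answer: 5764801/625 ≈ 9223.7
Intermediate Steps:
a = -8 (a = 1*(-8) = -8)
x(T, S) = 2*S/5 (x(T, S) = (2*S)/5 = 2*S/5)
h(v) = 7*v*(-8 + v)/5 (h(v) = (v - 8)*(v + 2*v/5) = (-8 + v)*(7*v/5) = 7*v*(-8 + v)/5)
E = 2401/25 (E = ((7/5)*1*(-8 + 1) + 0)**2 = ((7/5)*1*(-7) + 0)**2 = (-49/5 + 0)**2 = (-49/5)**2 = 2401/25 ≈ 96.040)
E**2 = (2401/25)**2 = 5764801/625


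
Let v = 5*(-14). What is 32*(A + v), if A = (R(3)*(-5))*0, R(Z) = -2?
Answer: -2240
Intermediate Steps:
v = -70
A = 0 (A = -2*(-5)*0 = 10*0 = 0)
32*(A + v) = 32*(0 - 70) = 32*(-70) = -2240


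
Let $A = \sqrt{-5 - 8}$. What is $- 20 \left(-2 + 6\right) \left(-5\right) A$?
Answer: $400 i \sqrt{13} \approx 1442.2 i$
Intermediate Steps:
$A = i \sqrt{13}$ ($A = \sqrt{-13} = i \sqrt{13} \approx 3.6056 i$)
$- 20 \left(-2 + 6\right) \left(-5\right) A = - 20 \left(-2 + 6\right) \left(-5\right) i \sqrt{13} = - 20 \cdot 4 \left(-5\right) i \sqrt{13} = \left(-20\right) \left(-20\right) i \sqrt{13} = 400 i \sqrt{13}$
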